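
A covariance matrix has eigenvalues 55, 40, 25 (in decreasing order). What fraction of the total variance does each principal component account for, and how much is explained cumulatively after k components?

Step 1 — total variance = trace(Sigma) = Σ λ_i = 55 + 40 + 25 = 120.

Step 2 — fraction explained by component i = λ_i / Σ λ:
  PC1: 55/120 = 0.4583
  PC2: 40/120 = 0.3333
  PC3: 25/120 = 0.2083

Step 3 — cumulative fraction after k components = (λ_1 + ... + λ_k) / Σ λ:
  k = 1: 55/120 = 0.4583
  k = 2: (55 + 40)/120 = 95/120 = 0.7917
  k = 3: (55 + 40 + 25)/120 = 120/120 = 1

Summary (fraction, with percent):

explained: PC1 0.4583 (45.83%), PC2 0.3333 (33.33%), PC3 0.2083 (20.83%);  cumulative: 0.4583, 0.7917, 1


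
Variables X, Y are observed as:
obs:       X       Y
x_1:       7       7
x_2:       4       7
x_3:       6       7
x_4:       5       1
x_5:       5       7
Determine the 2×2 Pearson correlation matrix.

Step 1 — column means:
  mean(X) = (7 + 4 + 6 + 5 + 5) / 5 = 27/5 = 5.4
  mean(Y) = (7 + 7 + 7 + 1 + 7) / 5 = 29/5 = 5.8

Step 2 — sample variances and covariances s[i,j] = (1/(n-1)) · Σ_k (x_{k,i} - mean_i) · (x_{k,j} - mean_j), with n-1 = 4:
  s[X,X] = ((1.6)·(1.6) + (-1.4)·(-1.4) + (0.6)·(0.6) + (-0.4)·(-0.4) + (-0.4)·(-0.4)) / 4 = 5.2/4 = 1.3
  s[X,Y] = ((1.6)·(1.2) + (-1.4)·(1.2) + (0.6)·(1.2) + (-0.4)·(-4.8) + (-0.4)·(1.2)) / 4 = 2.4/4 = 0.6
  s[Y,Y] = ((1.2)·(1.2) + (1.2)·(1.2) + (1.2)·(1.2) + (-4.8)·(-4.8) + (1.2)·(1.2)) / 4 = 28.8/4 = 7.2
  Sample standard deviations s_i = √(s[i,i]):
  s(X) = √(1.3) = 1.1402
  s(Y) = √(7.2) = 2.6833

Step 3 — r_{ij} = s_{ij} / (s_i · s_j):
  r[X,X] = 1 (diagonal).
  r[X,Y] = 0.6 / (1.1402 · 2.6833) = 0.6 / 3.0594 = 0.1961
  r[Y,Y] = 1 (diagonal).

R is symmetric with unit diagonal. Assembling:

R = [[1, 0.1961],
 [0.1961, 1]]


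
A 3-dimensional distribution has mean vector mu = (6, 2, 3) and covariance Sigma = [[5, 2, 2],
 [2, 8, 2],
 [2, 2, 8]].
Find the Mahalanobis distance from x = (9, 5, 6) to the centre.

Step 1 — centre the observation: (x - mu) = (3, 3, 3).

Step 2 — invert Sigma (cofactor / det for 3×3, or solve directly):
  Sigma^{-1} = [[0.2381, -0.0476, -0.0476],
 [-0.0476, 0.1429, -0.0238],
 [-0.0476, -0.0238, 0.1429]].

Step 3 — form the quadratic (x - mu)^T · Sigma^{-1} · (x - mu):
  Sigma^{-1} · (x - mu) = (0.4286, 0.2143, 0.2143).
  (x - mu)^T · [Sigma^{-1} · (x - mu)] = (3)·(0.4286) + (3)·(0.2143) + (3)·(0.2143) = 2.5714.

Step 4 — take square root: d = √(2.5714) ≈ 1.6036.

d(x, mu) = √(2.5714) ≈ 1.6036


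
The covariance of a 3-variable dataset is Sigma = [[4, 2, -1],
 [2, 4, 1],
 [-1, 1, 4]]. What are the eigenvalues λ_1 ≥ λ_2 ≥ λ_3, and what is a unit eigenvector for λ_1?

Step 1 — characteristic polynomial p(λ) = det(λI - Sigma) = λ³ - tr·λ² + c_1·λ - det, where tr = trace, c_1 = sum of the principal 2×2 minors, det = det(Sigma):
  tr = 4 + 4 + 4 = 12,
  c_1 = (4·4 - (2)²) + (4·4 - (-1)²) + (4·4 - (1)²) = 12 + 15 + 15 = 42,
  det = 4·(4·4 - (1)²) - (2)·((2)·4 - (1)·(-1)) + (-1)·((2)·(1) - 4·(-1)) = 4·(15) - (2)·(9) + (-1)·(6) = 36.
  So p(λ) = λ³ - 12λ² + 42λ - 36.
Step 2 — look for an integer root (rational root theorem: any rational root is an integer divisor of 36). Testing λ = 6:
  p(6) = 216 - 432 + 252 - 36 = 0  ✓
  Dividing out (λ - 6): p(λ) = (λ - 6)(λ² - 6λ + 6).
Step 3 — remaining eigenvalues from the quadratic λ² - 6λ + 6 = 0:
  Δ = 6² - 4·6 = 36 - 24 = 12,  λ = (6 ± √12)/2 = (6 ± 3.4641)/2 ≈ 4.7321 or 1.2679.
  Sorted: λ_1 = 6,  λ_2 = 4.7321,  λ_3 = 1.2679  (check: sum = 12 = tr ✓).

Step 4 — unit eigenvector for λ_1 = 6: v spans the null space of (Sigma - λ_1 I), whose rows are
  r_1 = (-2, 2, -1),  r_2 = (2, -2, 1),  r_3 = (-1, 1, -2).
  v is orthogonal to every row, so take v ∝ r_1 × r_3 = ((2)·(-2) - (-1)·(1), (-1)·(-1) - (-2)·(-2), (-2)·(1) - (2)·(-1)) = (-3, -3, 0).
  Rescale (divide by 3; multiply by -1 so the first nonzero entry is positive): u = (1, 1, 0).
  ||u|| = √((1)² + (1)² + (0)²) = √(2) ≈ 1.4142,  v_1 = u/||u|| ≈ (0.7071, 0.7071, 0) (||v_1|| = 1).

λ_1 = 6,  λ_2 = 4.7321,  λ_3 = 1.2679;  v_1 ≈ (0.7071, 0.7071, 0)


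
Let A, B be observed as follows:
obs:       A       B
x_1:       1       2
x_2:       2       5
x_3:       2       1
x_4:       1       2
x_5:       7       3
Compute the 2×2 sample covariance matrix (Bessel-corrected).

Step 1 — column means:
  mean(A) = (1 + 2 + 2 + 1 + 7) / 5 = 13/5 = 2.6
  mean(B) = (2 + 5 + 1 + 2 + 3) / 5 = 13/5 = 2.6

Step 2 — sample covariance S[i,j] = (1/(n-1)) · Σ_k (x_{k,i} - mean_i) · (x_{k,j} - mean_j), with n-1 = 4.
  S[A,A] = ((-1.6)·(-1.6) + (-0.6)·(-0.6) + (-0.6)·(-0.6) + (-1.6)·(-1.6) + (4.4)·(4.4)) / 4 = 25.2/4 = 6.3
  S[A,B] = ((-1.6)·(-0.6) + (-0.6)·(2.4) + (-0.6)·(-1.6) + (-1.6)·(-0.6) + (4.4)·(0.4)) / 4 = 3.2/4 = 0.8
  S[B,B] = ((-0.6)·(-0.6) + (2.4)·(2.4) + (-1.6)·(-1.6) + (-0.6)·(-0.6) + (0.4)·(0.4)) / 4 = 9.2/4 = 2.3

S is symmetric (S[j,i] = S[i,j]). Assembling:

S = [[6.3, 0.8],
 [0.8, 2.3]]


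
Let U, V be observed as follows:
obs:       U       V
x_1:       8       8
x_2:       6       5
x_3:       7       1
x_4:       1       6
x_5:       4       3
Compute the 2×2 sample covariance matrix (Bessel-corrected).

Step 1 — column means:
  mean(U) = (8 + 6 + 7 + 1 + 4) / 5 = 26/5 = 5.2
  mean(V) = (8 + 5 + 1 + 6 + 3) / 5 = 23/5 = 4.6

Step 2 — sample covariance S[i,j] = (1/(n-1)) · Σ_k (x_{k,i} - mean_i) · (x_{k,j} - mean_j), with n-1 = 4.
  S[U,U] = ((2.8)·(2.8) + (0.8)·(0.8) + (1.8)·(1.8) + (-4.2)·(-4.2) + (-1.2)·(-1.2)) / 4 = 30.8/4 = 7.7
  S[U,V] = ((2.8)·(3.4) + (0.8)·(0.4) + (1.8)·(-3.6) + (-4.2)·(1.4) + (-1.2)·(-1.6)) / 4 = -0.6/4 = -0.15
  S[V,V] = ((3.4)·(3.4) + (0.4)·(0.4) + (-3.6)·(-3.6) + (1.4)·(1.4) + (-1.6)·(-1.6)) / 4 = 29.2/4 = 7.3

S is symmetric (S[j,i] = S[i,j]). Assembling:

S = [[7.7, -0.15],
 [-0.15, 7.3]]


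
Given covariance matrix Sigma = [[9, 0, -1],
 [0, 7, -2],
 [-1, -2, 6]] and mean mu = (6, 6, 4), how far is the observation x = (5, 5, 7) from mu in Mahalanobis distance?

Step 1 — centre the observation: (x - mu) = (-1, -1, 3).

Step 2 — invert Sigma (cofactor / det for 3×3, or solve directly):
  Sigma^{-1} = [[0.1134, 0.006, 0.0209],
 [0.006, 0.1582, 0.0537],
 [0.0209, 0.0537, 0.1881]].

Step 3 — form the quadratic (x - mu)^T · Sigma^{-1} · (x - mu):
  Sigma^{-1} · (x - mu) = (-0.0567, -0.003, 0.4896).
  (x - mu)^T · [Sigma^{-1} · (x - mu)] = (-1)·(-0.0567) + (-1)·(-0.003) + (3)·(0.4896) = 1.5284.

Step 4 — take square root: d = √(1.5284) ≈ 1.2363.

d(x, mu) = √(1.5284) ≈ 1.2363


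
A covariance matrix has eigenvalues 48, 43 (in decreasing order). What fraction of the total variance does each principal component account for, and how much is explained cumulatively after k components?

Step 1 — total variance = trace(Sigma) = Σ λ_i = 48 + 43 = 91.

Step 2 — fraction explained by component i = λ_i / Σ λ:
  PC1: 48/91 = 0.5275
  PC2: 43/91 = 0.4725

Step 3 — cumulative fraction after k components = (λ_1 + ... + λ_k) / Σ λ:
  k = 1: 48/91 = 0.5275
  k = 2: (48 + 43)/91 = 91/91 = 1

Summary (fraction, with percent):

explained: PC1 0.5275 (52.75%), PC2 0.4725 (47.25%);  cumulative: 0.5275, 1


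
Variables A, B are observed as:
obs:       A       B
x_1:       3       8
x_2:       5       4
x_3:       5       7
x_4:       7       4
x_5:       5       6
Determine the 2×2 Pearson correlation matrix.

Step 1 — column means:
  mean(A) = (3 + 5 + 5 + 7 + 5) / 5 = 25/5 = 5
  mean(B) = (8 + 4 + 7 + 4 + 6) / 5 = 29/5 = 5.8

Step 2 — sample variances and covariances s[i,j] = (1/(n-1)) · Σ_k (x_{k,i} - mean_i) · (x_{k,j} - mean_j), with n-1 = 4:
  s[A,A] = ((-2)·(-2) + (0)·(0) + (0)·(0) + (2)·(2) + (0)·(0)) / 4 = 8/4 = 2
  s[A,B] = ((-2)·(2.2) + (0)·(-1.8) + (0)·(1.2) + (2)·(-1.8) + (0)·(0.2)) / 4 = -8/4 = -2
  s[B,B] = ((2.2)·(2.2) + (-1.8)·(-1.8) + (1.2)·(1.2) + (-1.8)·(-1.8) + (0.2)·(0.2)) / 4 = 12.8/4 = 3.2
  Sample standard deviations s_i = √(s[i,i]):
  s(A) = √(2) = 1.4142
  s(B) = √(3.2) = 1.7889

Step 3 — r_{ij} = s_{ij} / (s_i · s_j):
  r[A,A] = 1 (diagonal).
  r[A,B] = -2 / (1.4142 · 1.7889) = -2 / 2.5298 = -0.7906
  r[B,B] = 1 (diagonal).

R is symmetric with unit diagonal. Assembling:

R = [[1, -0.7906],
 [-0.7906, 1]]


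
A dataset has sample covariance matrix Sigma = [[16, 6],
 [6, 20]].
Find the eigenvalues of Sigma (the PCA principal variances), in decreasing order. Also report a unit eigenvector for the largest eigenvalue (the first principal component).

Step 1 — characteristic polynomial of 2×2 Sigma:
  det(Sigma - λI) = λ² - trace · λ + det = 0.
  trace = 16 + 20 = 36, det = 16·20 - (6)² = 284.
Step 2 — discriminant:
  Δ = trace² - 4·det = 1296 - 1136 = 160.
Step 3 — eigenvalues:
  λ = (trace ± √Δ)/2 = (36 ± 12.6491)/2,
  λ_1 = 24.3246,  λ_2 = 11.6754.

Step 4 — unit eigenvector for λ_1: solve (Sigma - λ_1 I)v = 0. First row:
  (16 - 24.3246)·v_x + (6)·v_y = 0, i.e. (-8.3246)·v_x + (6)·v_y = 0,
  so v ∝ (b, λ_1 - a) = (6, 8.3246) = u.
  ||u|| = √((6)² + (8.3246)²) = √(105.2982) ≈ 10.2615,
  v_1 = u/||u|| ≈ (0.5847, 0.8112) (||v_1|| = 1).

λ_1 = 24.3246,  λ_2 = 11.6754;  v_1 ≈ (0.5847, 0.8112)


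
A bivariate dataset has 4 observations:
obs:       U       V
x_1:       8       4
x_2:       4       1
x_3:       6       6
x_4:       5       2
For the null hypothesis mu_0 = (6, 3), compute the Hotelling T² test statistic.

Step 1 — sample mean vector:
  mean(U) = (8 + 4 + 6 + 5) / 4 = 23/4 = 5.75
  mean(V) = (4 + 1 + 6 + 2) / 4 = 13/4 = 3.25
  x̄ = (5.75, 3.25),  deviation x̄ - mu_0 = (5.75, 3.25) - (6, 3) = (-0.25, 0.25).

Step 2 — sample covariance matrix, S[i,j] = (1/(n-1)) · Σ_k (x_{k,i} - mean_i) · (x_{k,j} - mean_j), divisor n-1 = 3:
  S[U,U] = ((2.25)·(2.25) + (-1.75)·(-1.75) + (0.25)·(0.25) + (-0.75)·(-0.75)) / 3 = 8.75/3 = 2.9167
  S[U,V] = ((2.25)·(0.75) + (-1.75)·(-2.25) + (0.25)·(2.75) + (-0.75)·(-1.25)) / 3 = 7.25/3 = 2.4167
  S[V,V] = ((0.75)·(0.75) + (-2.25)·(-2.25) + (2.75)·(2.75) + (-1.25)·(-1.25)) / 3 = 14.75/3 = 4.9167
  S = [[2.9167, 2.4167],
 [2.4167, 4.9167]].

Step 3 — invert S. det(S) = 2.9167·4.9167 - (2.4167)² = 8.5.
  S^{-1} = (1/det) · [[d, -b], [-b, a]] = [[0.5784, -0.2843],
 [-0.2843, 0.3431]].

Step 4 — quadratic form (x̄ - mu_0)^T · S^{-1} · (x̄ - mu_0):
  S^{-1} · (x̄ - mu_0) = (-0.2157, 0.1569),
  (x̄ - mu_0)^T · [...] = (-0.25)·(-0.2157) + (0.25)·(0.1569) = 0.0931.

Step 5 — scale by n: T² = 4 · 0.0931 = 0.3725.

T² ≈ 0.3725


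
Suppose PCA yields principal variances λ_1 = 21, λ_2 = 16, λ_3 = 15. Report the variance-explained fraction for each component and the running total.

Step 1 — total variance = trace(Sigma) = Σ λ_i = 21 + 16 + 15 = 52.

Step 2 — fraction explained by component i = λ_i / Σ λ:
  PC1: 21/52 = 0.4038
  PC2: 16/52 = 0.3077
  PC3: 15/52 = 0.2885

Step 3 — cumulative fraction after k components = (λ_1 + ... + λ_k) / Σ λ:
  k = 1: 21/52 = 0.4038
  k = 2: (21 + 16)/52 = 37/52 = 0.7115
  k = 3: (21 + 16 + 15)/52 = 52/52 = 1

Summary (fraction, with percent):

explained: PC1 0.4038 (40.38%), PC2 0.3077 (30.77%), PC3 0.2885 (28.85%);  cumulative: 0.4038, 0.7115, 1


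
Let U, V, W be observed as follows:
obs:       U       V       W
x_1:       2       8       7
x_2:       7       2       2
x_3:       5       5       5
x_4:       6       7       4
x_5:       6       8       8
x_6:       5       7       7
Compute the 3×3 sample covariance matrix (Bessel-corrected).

Step 1 — column means:
  mean(U) = (2 + 7 + 5 + 6 + 6 + 5) / 6 = 31/6 = 5.1667
  mean(V) = (8 + 2 + 5 + 7 + 8 + 7) / 6 = 37/6 = 6.1667
  mean(W) = (7 + 2 + 5 + 4 + 8 + 7) / 6 = 33/6 = 5.5

Step 2 — sample covariance S[i,j] = (1/(n-1)) · Σ_k (x_{k,i} - mean_i) · (x_{k,j} - mean_j), with n-1 = 5.
  S[U,U] = ((-3.1667)·(-3.1667) + (1.8333)·(1.8333) + (-0.1667)·(-0.1667) + (0.8333)·(0.8333) + (0.8333)·(0.8333) + (-0.1667)·(-0.1667)) / 5 = 14.8333/5 = 2.9667
  S[U,V] = ((-3.1667)·(1.8333) + (1.8333)·(-4.1667) + (-0.1667)·(-1.1667) + (0.8333)·(0.8333) + (0.8333)·(1.8333) + (-0.1667)·(0.8333)) / 5 = -11.1667/5 = -2.2333
  S[U,W] = ((-3.1667)·(1.5) + (1.8333)·(-3.5) + (-0.1667)·(-0.5) + (0.8333)·(-1.5) + (0.8333)·(2.5) + (-0.1667)·(1.5)) / 5 = -10.5/5 = -2.1
  S[V,V] = ((1.8333)·(1.8333) + (-4.1667)·(-4.1667) + (-1.1667)·(-1.1667) + (0.8333)·(0.8333) + (1.8333)·(1.8333) + (0.8333)·(0.8333)) / 5 = 26.8333/5 = 5.3667
  S[V,W] = ((1.8333)·(1.5) + (-4.1667)·(-3.5) + (-1.1667)·(-0.5) + (0.8333)·(-1.5) + (1.8333)·(2.5) + (0.8333)·(1.5)) / 5 = 22.5/5 = 4.5
  S[W,W] = ((1.5)·(1.5) + (-3.5)·(-3.5) + (-0.5)·(-0.5) + (-1.5)·(-1.5) + (2.5)·(2.5) + (1.5)·(1.5)) / 5 = 25.5/5 = 5.1

S is symmetric (S[j,i] = S[i,j]). Assembling:

S = [[2.9667, -2.2333, -2.1],
 [-2.2333, 5.3667, 4.5],
 [-2.1, 4.5, 5.1]]


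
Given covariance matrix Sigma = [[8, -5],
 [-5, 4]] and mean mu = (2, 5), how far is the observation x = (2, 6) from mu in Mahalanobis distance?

Step 1 — centre the observation: (x - mu) = (0, 1).

Step 2 — invert Sigma. det(Sigma) = 8·4 - (-5)² = 7.
  Sigma^{-1} = (1/det) · [[d, -b], [-b, a]] = [[0.5714, 0.7143],
 [0.7143, 1.1429]].

Step 3 — form the quadratic (x - mu)^T · Sigma^{-1} · (x - mu):
  Sigma^{-1} · (x - mu) = (0.7143, 1.1429).
  (x - mu)^T · [Sigma^{-1} · (x - mu)] = (0)·(0.7143) + (1)·(1.1429) = 1.1429.

Step 4 — take square root: d = √(1.1429) ≈ 1.069.

d(x, mu) = √(1.1429) ≈ 1.069


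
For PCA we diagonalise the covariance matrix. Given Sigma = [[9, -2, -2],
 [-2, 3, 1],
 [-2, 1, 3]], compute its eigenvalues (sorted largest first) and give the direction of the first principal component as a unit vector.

Step 1 — characteristic polynomial p(λ) = det(λI - Sigma) = λ³ - tr·λ² + c_1·λ - det, where tr = trace, c_1 = sum of the principal 2×2 minors, det = det(Sigma):
  tr = 9 + 3 + 3 = 15,
  c_1 = (9·3 - (-2)²) + (9·3 - (-2)²) + (3·3 - (1)²) = 23 + 23 + 8 = 54,
  det = 9·(3·3 - (1)²) - (-2)·((-2)·3 - (1)·(-2)) + (-2)·((-2)·(1) - 3·(-2)) = 9·(8) - (-2)·(-4) + (-2)·(4) = 56.
  So p(λ) = λ³ - 15λ² + 54λ - 56.
Step 2 — look for an integer root (rational root theorem: any rational root is an integer divisor of 56). Testing λ = 2:
  p(2) = 8 - 60 + 108 - 56 = 0  ✓
  Dividing out (λ - 2): p(λ) = (λ - 2)(λ² - 13λ + 28).
Step 3 — remaining eigenvalues from the quadratic λ² - 13λ + 28 = 0:
  Δ = 13² - 4·28 = 169 - 112 = 57,  λ = (13 ± √57)/2 = (13 ± 7.5498)/2 ≈ 10.2749 or 2.7251.
  Sorted: λ_1 = 10.2749,  λ_2 = 2.7251,  λ_3 = 2  (check: sum = 15 = tr ✓).

Step 4 — unit eigenvector for λ_1 ≈ 10.2749: v spans the null space of (Sigma - λ_1 I), whose rows are
  r_1 = (-1.2749, -2, -2),  r_2 = (-2, -7.2749, 1),  r_3 = (-2, 1, -7.2749).
  v is orthogonal to every row, so take v ∝ r_1 × r_2 = ((-2)·(1) - (-2)·(-7.2749), (-2)·(-2) - (-1.2749)·(1), (-1.2749)·(-7.2749) - (-2)·(-2)) ≈ (-16.5498, 5.2749, 5.2749).
  Rescale (multiply by -1 so the first nonzero entry is positive): u = (16.5498, -5.2749, -5.2749).
  ||u|| = √((16.5498)² + (-5.2749)² + (-5.2749)²) = √(329.5465) ≈ 18.1534,  v_1 = u/||u|| ≈ (0.9117, -0.2906, -0.2906) (||v_1|| = 1).

λ_1 = 10.2749,  λ_2 = 2.7251,  λ_3 = 2;  v_1 ≈ (0.9117, -0.2906, -0.2906)


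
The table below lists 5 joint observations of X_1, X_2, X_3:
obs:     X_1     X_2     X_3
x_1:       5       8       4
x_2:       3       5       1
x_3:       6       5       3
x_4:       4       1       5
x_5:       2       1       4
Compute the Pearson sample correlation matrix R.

Step 1 — column means:
  mean(X_1) = (5 + 3 + 6 + 4 + 2) / 5 = 20/5 = 4
  mean(X_2) = (8 + 5 + 5 + 1 + 1) / 5 = 20/5 = 4
  mean(X_3) = (4 + 1 + 3 + 5 + 4) / 5 = 17/5 = 3.4

Step 2 — sample variances and covariances s[i,j] = (1/(n-1)) · Σ_k (x_{k,i} - mean_i) · (x_{k,j} - mean_j), with n-1 = 4:
  s[X_1,X_1] = ((1)·(1) + (-1)·(-1) + (2)·(2) + (0)·(0) + (-2)·(-2)) / 4 = 10/4 = 2.5
  s[X_1,X_2] = ((1)·(4) + (-1)·(1) + (2)·(1) + (0)·(-3) + (-2)·(-3)) / 4 = 11/4 = 2.75
  s[X_1,X_3] = ((1)·(0.6) + (-1)·(-2.4) + (2)·(-0.4) + (0)·(1.6) + (-2)·(0.6)) / 4 = 1/4 = 0.25
  s[X_2,X_2] = ((4)·(4) + (1)·(1) + (1)·(1) + (-3)·(-3) + (-3)·(-3)) / 4 = 36/4 = 9
  s[X_2,X_3] = ((4)·(0.6) + (1)·(-2.4) + (1)·(-0.4) + (-3)·(1.6) + (-3)·(0.6)) / 4 = -7/4 = -1.75
  s[X_3,X_3] = ((0.6)·(0.6) + (-2.4)·(-2.4) + (-0.4)·(-0.4) + (1.6)·(1.6) + (0.6)·(0.6)) / 4 = 9.2/4 = 2.3
  Sample standard deviations s_i = √(s[i,i]):
  s(X_1) = √(2.5) = 1.5811
  s(X_2) = √(9) = 3
  s(X_3) = √(2.3) = 1.5166

Step 3 — r_{ij} = s_{ij} / (s_i · s_j):
  r[X_1,X_1] = 1 (diagonal).
  r[X_1,X_2] = 2.75 / (1.5811 · 3) = 2.75 / 4.7434 = 0.5798
  r[X_1,X_3] = 0.25 / (1.5811 · 1.5166) = 0.25 / 2.3979 = 0.1043
  r[X_2,X_2] = 1 (diagonal).
  r[X_2,X_3] = -1.75 / (3 · 1.5166) = -1.75 / 4.5497 = -0.3846
  r[X_3,X_3] = 1 (diagonal).

R is symmetric with unit diagonal. Assembling:

R = [[1, 0.5798, 0.1043],
 [0.5798, 1, -0.3846],
 [0.1043, -0.3846, 1]]


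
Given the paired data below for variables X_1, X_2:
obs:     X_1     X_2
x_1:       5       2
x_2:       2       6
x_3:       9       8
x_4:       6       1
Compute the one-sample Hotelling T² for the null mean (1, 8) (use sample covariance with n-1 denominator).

Step 1 — sample mean vector:
  mean(X_1) = (5 + 2 + 9 + 6) / 4 = 22/4 = 5.5
  mean(X_2) = (2 + 6 + 8 + 1) / 4 = 17/4 = 4.25
  x̄ = (5.5, 4.25),  deviation x̄ - mu_0 = (5.5, 4.25) - (1, 8) = (4.5, -3.75).

Step 2 — sample covariance matrix, S[i,j] = (1/(n-1)) · Σ_k (x_{k,i} - mean_i) · (x_{k,j} - mean_j), divisor n-1 = 3:
  S[X_1,X_1] = ((-0.5)·(-0.5) + (-3.5)·(-3.5) + (3.5)·(3.5) + (0.5)·(0.5)) / 3 = 25/3 = 8.3333
  S[X_1,X_2] = ((-0.5)·(-2.25) + (-3.5)·(1.75) + (3.5)·(3.75) + (0.5)·(-3.25)) / 3 = 6.5/3 = 2.1667
  S[X_2,X_2] = ((-2.25)·(-2.25) + (1.75)·(1.75) + (3.75)·(3.75) + (-3.25)·(-3.25)) / 3 = 32.75/3 = 10.9167
  S = [[8.3333, 2.1667],
 [2.1667, 10.9167]].

Step 3 — invert S. det(S) = 8.3333·10.9167 - (2.1667)² = 86.2778.
  S^{-1} = (1/det) · [[d, -b], [-b, a]] = [[0.1265, -0.0251],
 [-0.0251, 0.0966]].

Step 4 — quadratic form (x̄ - mu_0)^T · S^{-1} · (x̄ - mu_0):
  S^{-1} · (x̄ - mu_0) = (0.6636, -0.4752),
  (x̄ - mu_0)^T · [...] = (4.5)·(0.6636) + (-3.75)·(-0.4752) = 4.768.

Step 5 — scale by n: T² = 4 · 4.768 = 19.0721.

T² ≈ 19.0721


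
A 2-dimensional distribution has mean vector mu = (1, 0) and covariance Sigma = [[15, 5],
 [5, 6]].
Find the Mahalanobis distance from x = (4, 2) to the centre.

Step 1 — centre the observation: (x - mu) = (3, 2).

Step 2 — invert Sigma. det(Sigma) = 15·6 - (5)² = 65.
  Sigma^{-1} = (1/det) · [[d, -b], [-b, a]] = [[0.0923, -0.0769],
 [-0.0769, 0.2308]].

Step 3 — form the quadratic (x - mu)^T · Sigma^{-1} · (x - mu):
  Sigma^{-1} · (x - mu) = (0.1231, 0.2308).
  (x - mu)^T · [Sigma^{-1} · (x - mu)] = (3)·(0.1231) + (2)·(0.2308) = 0.8308.

Step 4 — take square root: d = √(0.8308) ≈ 0.9115.

d(x, mu) = √(0.8308) ≈ 0.9115


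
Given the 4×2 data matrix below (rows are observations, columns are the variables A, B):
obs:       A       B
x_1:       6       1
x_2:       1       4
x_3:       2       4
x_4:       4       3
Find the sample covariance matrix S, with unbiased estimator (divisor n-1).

Step 1 — column means:
  mean(A) = (6 + 1 + 2 + 4) / 4 = 13/4 = 3.25
  mean(B) = (1 + 4 + 4 + 3) / 4 = 12/4 = 3

Step 2 — sample covariance S[i,j] = (1/(n-1)) · Σ_k (x_{k,i} - mean_i) · (x_{k,j} - mean_j), with n-1 = 3.
  S[A,A] = ((2.75)·(2.75) + (-2.25)·(-2.25) + (-1.25)·(-1.25) + (0.75)·(0.75)) / 3 = 14.75/3 = 4.9167
  S[A,B] = ((2.75)·(-2) + (-2.25)·(1) + (-1.25)·(1) + (0.75)·(0)) / 3 = -9/3 = -3
  S[B,B] = ((-2)·(-2) + (1)·(1) + (1)·(1) + (0)·(0)) / 3 = 6/3 = 2

S is symmetric (S[j,i] = S[i,j]). Assembling:

S = [[4.9167, -3],
 [-3, 2]]


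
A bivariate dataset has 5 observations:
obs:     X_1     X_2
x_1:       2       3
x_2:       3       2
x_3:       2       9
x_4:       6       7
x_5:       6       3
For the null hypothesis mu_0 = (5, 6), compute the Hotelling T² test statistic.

Step 1 — sample mean vector:
  mean(X_1) = (2 + 3 + 2 + 6 + 6) / 5 = 19/5 = 3.8
  mean(X_2) = (3 + 2 + 9 + 7 + 3) / 5 = 24/5 = 4.8
  x̄ = (3.8, 4.8),  deviation x̄ - mu_0 = (3.8, 4.8) - (5, 6) = (-1.2, -1.2).

Step 2 — sample covariance matrix, S[i,j] = (1/(n-1)) · Σ_k (x_{k,i} - mean_i) · (x_{k,j} - mean_j), divisor n-1 = 4:
  S[X_1,X_1] = ((-1.8)·(-1.8) + (-0.8)·(-0.8) + (-1.8)·(-1.8) + (2.2)·(2.2) + (2.2)·(2.2)) / 4 = 16.8/4 = 4.2
  S[X_1,X_2] = ((-1.8)·(-1.8) + (-0.8)·(-2.8) + (-1.8)·(4.2) + (2.2)·(2.2) + (2.2)·(-1.8)) / 4 = -1.2/4 = -0.3
  S[X_2,X_2] = ((-1.8)·(-1.8) + (-2.8)·(-2.8) + (4.2)·(4.2) + (2.2)·(2.2) + (-1.8)·(-1.8)) / 4 = 36.8/4 = 9.2
  S = [[4.2, -0.3],
 [-0.3, 9.2]].

Step 3 — invert S. det(S) = 4.2·9.2 - (-0.3)² = 38.55.
  S^{-1} = (1/det) · [[d, -b], [-b, a]] = [[0.2387, 0.0078],
 [0.0078, 0.1089]].

Step 4 — quadratic form (x̄ - mu_0)^T · S^{-1} · (x̄ - mu_0):
  S^{-1} · (x̄ - mu_0) = (-0.2957, -0.1401),
  (x̄ - mu_0)^T · [...] = (-1.2)·(-0.2957) + (-1.2)·(-0.1401) = 0.523.

Step 5 — scale by n: T² = 5 · 0.523 = 2.6148.

T² ≈ 2.6148


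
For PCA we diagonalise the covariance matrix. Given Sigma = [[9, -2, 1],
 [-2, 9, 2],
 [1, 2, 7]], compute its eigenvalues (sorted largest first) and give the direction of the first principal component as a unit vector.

Step 1 — characteristic polynomial p(λ) = det(λI - Sigma) = λ³ - tr·λ² + c_1·λ - det, where tr = trace, c_1 = sum of the principal 2×2 minors, det = det(Sigma):
  tr = 9 + 9 + 7 = 25,
  c_1 = (9·9 - (-2)²) + (9·7 - (1)²) + (9·7 - (2)²) = 77 + 62 + 59 = 198,
  det = 9·(9·7 - (2)²) - (-2)·((-2)·7 - (2)·(1)) + (1)·((-2)·(2) - 9·(1)) = 9·(59) - (-2)·(-16) + (1)·(-13) = 486.
  So p(λ) = λ³ - 25λ² + 198λ - 486.
Step 2 — look for an integer root (rational root theorem: any rational root is an integer divisor of 486). Testing λ = 9:
  p(9) = 729 - 2025 + 1782 - 486 = 0  ✓
  Dividing out (λ - 9): p(λ) = (λ - 9)(λ² - 16λ + 54).
Step 3 — remaining eigenvalues from the quadratic λ² - 16λ + 54 = 0:
  Δ = 16² - 4·54 = 256 - 216 = 40,  λ = (16 ± √40)/2 = (16 ± 6.3246)/2 ≈ 11.1623 or 4.8377.
  Sorted: λ_1 = 11.1623,  λ_2 = 9,  λ_3 = 4.8377  (check: sum = 25 = tr ✓).

Step 4 — unit eigenvector for λ_1 ≈ 11.1623: v spans the null space of (Sigma - λ_1 I), whose rows are
  r_1 = (-2.1623, -2, 1),  r_2 = (-2, -2.1623, 2),  r_3 = (1, 2, -4.1623).
  v is orthogonal to every row, so take v ∝ r_1 × r_2 = ((-2)·(2) - (1)·(-2.1623), (1)·(-2) - (-2.1623)·(2), (-2.1623)·(-2.1623) - (-2)·(-2)) ≈ (-1.8377, 2.3246, 0.6754).
  Rescale (multiply by -1 so the first nonzero entry is positive): u = (1.8377, -2.3246, -0.6754).
  ||u|| = √((1.8377)² + (-2.3246)² + (-0.6754)²) = √(9.237) ≈ 3.0392,  v_1 = u/||u|| ≈ (0.6047, -0.7648, -0.2222) (||v_1|| = 1).

λ_1 = 11.1623,  λ_2 = 9,  λ_3 = 4.8377;  v_1 ≈ (0.6047, -0.7648, -0.2222)


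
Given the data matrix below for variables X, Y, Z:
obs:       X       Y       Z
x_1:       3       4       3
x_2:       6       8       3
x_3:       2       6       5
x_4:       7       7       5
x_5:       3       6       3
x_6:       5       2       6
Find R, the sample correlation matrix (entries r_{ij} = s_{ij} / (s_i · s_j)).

Step 1 — column means:
  mean(X) = (3 + 6 + 2 + 7 + 3 + 5) / 6 = 26/6 = 4.3333
  mean(Y) = (4 + 8 + 6 + 7 + 6 + 2) / 6 = 33/6 = 5.5
  mean(Z) = (3 + 3 + 5 + 5 + 3 + 6) / 6 = 25/6 = 4.1667

Step 2 — sample variances and covariances s[i,j] = (1/(n-1)) · Σ_k (x_{k,i} - mean_i) · (x_{k,j} - mean_j), with n-1 = 5:
  s[X,X] = ((-1.3333)·(-1.3333) + (1.6667)·(1.6667) + (-2.3333)·(-2.3333) + (2.6667)·(2.6667) + (-1.3333)·(-1.3333) + (0.6667)·(0.6667)) / 5 = 19.3333/5 = 3.8667
  s[X,Y] = ((-1.3333)·(-1.5) + (1.6667)·(2.5) + (-2.3333)·(0.5) + (2.6667)·(1.5) + (-1.3333)·(0.5) + (0.6667)·(-3.5)) / 5 = 6/5 = 1.2
  s[X,Z] = ((-1.3333)·(-1.1667) + (1.6667)·(-1.1667) + (-2.3333)·(0.8333) + (2.6667)·(0.8333) + (-1.3333)·(-1.1667) + (0.6667)·(1.8333)) / 5 = 2.6667/5 = 0.5333
  s[Y,Y] = ((-1.5)·(-1.5) + (2.5)·(2.5) + (0.5)·(0.5) + (1.5)·(1.5) + (0.5)·(0.5) + (-3.5)·(-3.5)) / 5 = 23.5/5 = 4.7
  s[Y,Z] = ((-1.5)·(-1.1667) + (2.5)·(-1.1667) + (0.5)·(0.8333) + (1.5)·(0.8333) + (0.5)·(-1.1667) + (-3.5)·(1.8333)) / 5 = -6.5/5 = -1.3
  s[Z,Z] = ((-1.1667)·(-1.1667) + (-1.1667)·(-1.1667) + (0.8333)·(0.8333) + (0.8333)·(0.8333) + (-1.1667)·(-1.1667) + (1.8333)·(1.8333)) / 5 = 8.8333/5 = 1.7667
  Sample standard deviations s_i = √(s[i,i]):
  s(X) = √(3.8667) = 1.9664
  s(Y) = √(4.7) = 2.1679
  s(Z) = √(1.7667) = 1.3292

Step 3 — r_{ij} = s_{ij} / (s_i · s_j):
  r[X,X] = 1 (diagonal).
  r[X,Y] = 1.2 / (1.9664 · 2.1679) = 1.2 / 4.263 = 0.2815
  r[X,Z] = 0.5333 / (1.9664 · 1.3292) = 0.5333 / 2.6136 = 0.2041
  r[Y,Y] = 1 (diagonal).
  r[Y,Z] = -1.3 / (2.1679 · 1.3292) = -1.3 / 2.8816 = -0.4511
  r[Z,Z] = 1 (diagonal).

R is symmetric with unit diagonal. Assembling:

R = [[1, 0.2815, 0.2041],
 [0.2815, 1, -0.4511],
 [0.2041, -0.4511, 1]]


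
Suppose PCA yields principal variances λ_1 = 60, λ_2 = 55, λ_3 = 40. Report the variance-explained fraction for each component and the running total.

Step 1 — total variance = trace(Sigma) = Σ λ_i = 60 + 55 + 40 = 155.

Step 2 — fraction explained by component i = λ_i / Σ λ:
  PC1: 60/155 = 0.3871
  PC2: 55/155 = 0.3548
  PC3: 40/155 = 0.2581

Step 3 — cumulative fraction after k components = (λ_1 + ... + λ_k) / Σ λ:
  k = 1: 60/155 = 0.3871
  k = 2: (60 + 55)/155 = 115/155 = 0.7419
  k = 3: (60 + 55 + 40)/155 = 155/155 = 1

Summary (fraction, with percent):

explained: PC1 0.3871 (38.71%), PC2 0.3548 (35.48%), PC3 0.2581 (25.81%);  cumulative: 0.3871, 0.7419, 1


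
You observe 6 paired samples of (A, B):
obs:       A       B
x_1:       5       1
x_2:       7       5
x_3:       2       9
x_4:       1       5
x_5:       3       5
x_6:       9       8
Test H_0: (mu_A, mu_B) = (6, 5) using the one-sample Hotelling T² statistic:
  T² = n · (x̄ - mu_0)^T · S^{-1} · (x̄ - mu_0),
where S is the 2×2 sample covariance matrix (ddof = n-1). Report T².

Step 1 — sample mean vector:
  mean(A) = (5 + 7 + 2 + 1 + 3 + 9) / 6 = 27/6 = 4.5
  mean(B) = (1 + 5 + 9 + 5 + 5 + 8) / 6 = 33/6 = 5.5
  x̄ = (4.5, 5.5),  deviation x̄ - mu_0 = (4.5, 5.5) - (6, 5) = (-1.5, 0.5).

Step 2 — sample covariance matrix, S[i,j] = (1/(n-1)) · Σ_k (x_{k,i} - mean_i) · (x_{k,j} - mean_j), divisor n-1 = 5:
  S[A,A] = ((0.5)·(0.5) + (2.5)·(2.5) + (-2.5)·(-2.5) + (-3.5)·(-3.5) + (-1.5)·(-1.5) + (4.5)·(4.5)) / 5 = 47.5/5 = 9.5
  S[A,B] = ((0.5)·(-4.5) + (2.5)·(-0.5) + (-2.5)·(3.5) + (-3.5)·(-0.5) + (-1.5)·(-0.5) + (4.5)·(2.5)) / 5 = 1.5/5 = 0.3
  S[B,B] = ((-4.5)·(-4.5) + (-0.5)·(-0.5) + (3.5)·(3.5) + (-0.5)·(-0.5) + (-0.5)·(-0.5) + (2.5)·(2.5)) / 5 = 39.5/5 = 7.9
  S = [[9.5, 0.3],
 [0.3, 7.9]].

Step 3 — invert S. det(S) = 9.5·7.9 - (0.3)² = 74.96.
  S^{-1} = (1/det) · [[d, -b], [-b, a]] = [[0.1054, -0.004],
 [-0.004, 0.1267]].

Step 4 — quadratic form (x̄ - mu_0)^T · S^{-1} · (x̄ - mu_0):
  S^{-1} · (x̄ - mu_0) = (-0.1601, 0.0694),
  (x̄ - mu_0)^T · [...] = (-1.5)·(-0.1601) + (0.5)·(0.0694) = 0.2748.

Step 5 — scale by n: T² = 6 · 0.2748 = 1.6489.

T² ≈ 1.6489


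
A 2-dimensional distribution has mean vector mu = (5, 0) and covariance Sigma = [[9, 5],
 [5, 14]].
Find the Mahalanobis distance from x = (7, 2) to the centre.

Step 1 — centre the observation: (x - mu) = (2, 2).

Step 2 — invert Sigma. det(Sigma) = 9·14 - (5)² = 101.
  Sigma^{-1} = (1/det) · [[d, -b], [-b, a]] = [[0.1386, -0.0495],
 [-0.0495, 0.0891]].

Step 3 — form the quadratic (x - mu)^T · Sigma^{-1} · (x - mu):
  Sigma^{-1} · (x - mu) = (0.1782, 0.0792).
  (x - mu)^T · [Sigma^{-1} · (x - mu)] = (2)·(0.1782) + (2)·(0.0792) = 0.5149.

Step 4 — take square root: d = √(0.5149) ≈ 0.7175.

d(x, mu) = √(0.5149) ≈ 0.7175


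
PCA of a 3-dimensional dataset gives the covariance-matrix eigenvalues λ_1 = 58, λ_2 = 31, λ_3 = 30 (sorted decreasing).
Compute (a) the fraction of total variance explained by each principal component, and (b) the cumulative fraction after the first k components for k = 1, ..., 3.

Step 1 — total variance = trace(Sigma) = Σ λ_i = 58 + 31 + 30 = 119.

Step 2 — fraction explained by component i = λ_i / Σ λ:
  PC1: 58/119 = 0.4874
  PC2: 31/119 = 0.2605
  PC3: 30/119 = 0.2521

Step 3 — cumulative fraction after k components = (λ_1 + ... + λ_k) / Σ λ:
  k = 1: 58/119 = 0.4874
  k = 2: (58 + 31)/119 = 89/119 = 0.7479
  k = 3: (58 + 31 + 30)/119 = 119/119 = 1

Summary (fraction, with percent):

explained: PC1 0.4874 (48.74%), PC2 0.2605 (26.05%), PC3 0.2521 (25.21%);  cumulative: 0.4874, 0.7479, 1


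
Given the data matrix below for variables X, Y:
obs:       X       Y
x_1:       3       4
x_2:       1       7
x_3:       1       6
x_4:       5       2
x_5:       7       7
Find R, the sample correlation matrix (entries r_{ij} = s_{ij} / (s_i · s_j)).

Step 1 — column means:
  mean(X) = (3 + 1 + 1 + 5 + 7) / 5 = 17/5 = 3.4
  mean(Y) = (4 + 7 + 6 + 2 + 7) / 5 = 26/5 = 5.2

Step 2 — sample variances and covariances s[i,j] = (1/(n-1)) · Σ_k (x_{k,i} - mean_i) · (x_{k,j} - mean_j), with n-1 = 4:
  s[X,X] = ((-0.4)·(-0.4) + (-2.4)·(-2.4) + (-2.4)·(-2.4) + (1.6)·(1.6) + (3.6)·(3.6)) / 4 = 27.2/4 = 6.8
  s[X,Y] = ((-0.4)·(-1.2) + (-2.4)·(1.8) + (-2.4)·(0.8) + (1.6)·(-3.2) + (3.6)·(1.8)) / 4 = -4.4/4 = -1.1
  s[Y,Y] = ((-1.2)·(-1.2) + (1.8)·(1.8) + (0.8)·(0.8) + (-3.2)·(-3.2) + (1.8)·(1.8)) / 4 = 18.8/4 = 4.7
  Sample standard deviations s_i = √(s[i,i]):
  s(X) = √(6.8) = 2.6077
  s(Y) = √(4.7) = 2.1679

Step 3 — r_{ij} = s_{ij} / (s_i · s_j):
  r[X,X] = 1 (diagonal).
  r[X,Y] = -1.1 / (2.6077 · 2.1679) = -1.1 / 5.6533 = -0.1946
  r[Y,Y] = 1 (diagonal).

R is symmetric with unit diagonal. Assembling:

R = [[1, -0.1946],
 [-0.1946, 1]]


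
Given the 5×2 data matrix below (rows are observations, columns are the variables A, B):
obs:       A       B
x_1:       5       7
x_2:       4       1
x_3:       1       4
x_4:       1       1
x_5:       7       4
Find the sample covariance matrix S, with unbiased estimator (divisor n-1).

Step 1 — column means:
  mean(A) = (5 + 4 + 1 + 1 + 7) / 5 = 18/5 = 3.6
  mean(B) = (7 + 1 + 4 + 1 + 4) / 5 = 17/5 = 3.4

Step 2 — sample covariance S[i,j] = (1/(n-1)) · Σ_k (x_{k,i} - mean_i) · (x_{k,j} - mean_j), with n-1 = 4.
  S[A,A] = ((1.4)·(1.4) + (0.4)·(0.4) + (-2.6)·(-2.6) + (-2.6)·(-2.6) + (3.4)·(3.4)) / 4 = 27.2/4 = 6.8
  S[A,B] = ((1.4)·(3.6) + (0.4)·(-2.4) + (-2.6)·(0.6) + (-2.6)·(-2.4) + (3.4)·(0.6)) / 4 = 10.8/4 = 2.7
  S[B,B] = ((3.6)·(3.6) + (-2.4)·(-2.4) + (0.6)·(0.6) + (-2.4)·(-2.4) + (0.6)·(0.6)) / 4 = 25.2/4 = 6.3

S is symmetric (S[j,i] = S[i,j]). Assembling:

S = [[6.8, 2.7],
 [2.7, 6.3]]


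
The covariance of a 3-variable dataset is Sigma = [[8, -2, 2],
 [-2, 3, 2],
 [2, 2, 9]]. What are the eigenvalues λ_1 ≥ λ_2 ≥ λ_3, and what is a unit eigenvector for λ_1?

Step 1 — characteristic polynomial p(λ) = det(λI - Sigma) = λ³ - tr·λ² + c_1·λ - det, where tr = trace, c_1 = sum of the principal 2×2 minors, det = det(Sigma):
  tr = 8 + 3 + 9 = 20,
  c_1 = (8·3 - (-2)²) + (8·9 - (2)²) + (3·9 - (2)²) = 20 + 68 + 23 = 111,
  det = 8·(3·9 - (2)²) - (-2)·((-2)·9 - (2)·(2)) + (2)·((-2)·(2) - 3·(2)) = 8·(23) - (-2)·(-22) + (2)·(-10) = 120.
  So p(λ) = λ³ - 20λ² + 111λ - 120.
Step 2 — look for an integer root (rational root theorem: any rational root is an integer divisor of 120). Testing λ = 8:
  p(8) = 512 - 1280 + 888 - 120 = 0  ✓
  Dividing out (λ - 8): p(λ) = (λ - 8)(λ² - 12λ + 15).
Step 3 — remaining eigenvalues from the quadratic λ² - 12λ + 15 = 0:
  Δ = 12² - 4·15 = 144 - 60 = 84,  λ = (12 ± √84)/2 = (12 ± 9.1652)/2 ≈ 10.5826 or 1.4174.
  Sorted: λ_1 = 10.5826,  λ_2 = 8,  λ_3 = 1.4174  (check: sum = 20 = tr ✓).

Step 4 — unit eigenvector for λ_1 ≈ 10.5826: v spans the null space of (Sigma - λ_1 I), whose rows are
  r_1 = (-2.5826, -2, 2),  r_2 = (-2, -7.5826, 2),  r_3 = (2, 2, -1.5826).
  v is orthogonal to every row, so take v ∝ r_1 × r_2 = ((-2)·(2) - (2)·(-7.5826), (2)·(-2) - (-2.5826)·(2), (-2.5826)·(-7.5826) - (-2)·(-2)) ≈ (11.1652, 1.1652, 15.5826).
  Let u = (11.1652, 1.1652, 15.5826).
  ||u|| = √((11.1652)² + (1.1652)² + (15.5826)²) = √(368.8348) ≈ 19.2051,  v_1 = u/||u|| ≈ (0.5814, 0.0607, 0.8114) (||v_1|| = 1).

λ_1 = 10.5826,  λ_2 = 8,  λ_3 = 1.4174;  v_1 ≈ (0.5814, 0.0607, 0.8114)


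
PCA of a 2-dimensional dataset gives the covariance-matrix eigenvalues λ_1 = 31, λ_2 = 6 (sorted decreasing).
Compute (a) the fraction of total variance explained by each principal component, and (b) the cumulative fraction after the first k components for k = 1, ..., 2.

Step 1 — total variance = trace(Sigma) = Σ λ_i = 31 + 6 = 37.

Step 2 — fraction explained by component i = λ_i / Σ λ:
  PC1: 31/37 = 0.8378
  PC2: 6/37 = 0.1622

Step 3 — cumulative fraction after k components = (λ_1 + ... + λ_k) / Σ λ:
  k = 1: 31/37 = 0.8378
  k = 2: (31 + 6)/37 = 37/37 = 1

Summary (fraction, with percent):

explained: PC1 0.8378 (83.78%), PC2 0.1622 (16.22%);  cumulative: 0.8378, 1


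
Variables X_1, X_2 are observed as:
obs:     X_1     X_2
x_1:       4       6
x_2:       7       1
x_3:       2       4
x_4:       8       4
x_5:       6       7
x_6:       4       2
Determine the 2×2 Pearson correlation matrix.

Step 1 — column means:
  mean(X_1) = (4 + 7 + 2 + 8 + 6 + 4) / 6 = 31/6 = 5.1667
  mean(X_2) = (6 + 1 + 4 + 4 + 7 + 2) / 6 = 24/6 = 4

Step 2 — sample variances and covariances s[i,j] = (1/(n-1)) · Σ_k (x_{k,i} - mean_i) · (x_{k,j} - mean_j), with n-1 = 5:
  s[X_1,X_1] = ((-1.1667)·(-1.1667) + (1.8333)·(1.8333) + (-3.1667)·(-3.1667) + (2.8333)·(2.8333) + (0.8333)·(0.8333) + (-1.1667)·(-1.1667)) / 5 = 24.8333/5 = 4.9667
  s[X_1,X_2] = ((-1.1667)·(2) + (1.8333)·(-3) + (-3.1667)·(0) + (2.8333)·(0) + (0.8333)·(3) + (-1.1667)·(-2)) / 5 = -3/5 = -0.6
  s[X_2,X_2] = ((2)·(2) + (-3)·(-3) + (0)·(0) + (0)·(0) + (3)·(3) + (-2)·(-2)) / 5 = 26/5 = 5.2
  Sample standard deviations s_i = √(s[i,i]):
  s(X_1) = √(4.9667) = 2.2286
  s(X_2) = √(5.2) = 2.2804

Step 3 — r_{ij} = s_{ij} / (s_i · s_j):
  r[X_1,X_1] = 1 (diagonal).
  r[X_1,X_2] = -0.6 / (2.2286 · 2.2804) = -0.6 / 5.082 = -0.1181
  r[X_2,X_2] = 1 (diagonal).

R is symmetric with unit diagonal. Assembling:

R = [[1, -0.1181],
 [-0.1181, 1]]


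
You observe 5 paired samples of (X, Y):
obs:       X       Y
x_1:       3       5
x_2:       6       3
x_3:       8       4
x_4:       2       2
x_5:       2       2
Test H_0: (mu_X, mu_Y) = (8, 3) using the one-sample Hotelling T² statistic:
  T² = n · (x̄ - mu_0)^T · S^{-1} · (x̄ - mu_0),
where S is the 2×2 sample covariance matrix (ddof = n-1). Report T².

Step 1 — sample mean vector:
  mean(X) = (3 + 6 + 8 + 2 + 2) / 5 = 21/5 = 4.2
  mean(Y) = (5 + 3 + 4 + 2 + 2) / 5 = 16/5 = 3.2
  x̄ = (4.2, 3.2),  deviation x̄ - mu_0 = (4.2, 3.2) - (8, 3) = (-3.8, 0.2).

Step 2 — sample covariance matrix, S[i,j] = (1/(n-1)) · Σ_k (x_{k,i} - mean_i) · (x_{k,j} - mean_j), divisor n-1 = 4:
  S[X,X] = ((-1.2)·(-1.2) + (1.8)·(1.8) + (3.8)·(3.8) + (-2.2)·(-2.2) + (-2.2)·(-2.2)) / 4 = 28.8/4 = 7.2
  S[X,Y] = ((-1.2)·(1.8) + (1.8)·(-0.2) + (3.8)·(0.8) + (-2.2)·(-1.2) + (-2.2)·(-1.2)) / 4 = 5.8/4 = 1.45
  S[Y,Y] = ((1.8)·(1.8) + (-0.2)·(-0.2) + (0.8)·(0.8) + (-1.2)·(-1.2) + (-1.2)·(-1.2)) / 4 = 6.8/4 = 1.7
  S = [[7.2, 1.45],
 [1.45, 1.7]].

Step 3 — invert S. det(S) = 7.2·1.7 - (1.45)² = 10.1375.
  S^{-1} = (1/det) · [[d, -b], [-b, a]] = [[0.1677, -0.143],
 [-0.143, 0.7102]].

Step 4 — quadratic form (x̄ - mu_0)^T · S^{-1} · (x̄ - mu_0):
  S^{-1} · (x̄ - mu_0) = (-0.6658, 0.6856),
  (x̄ - mu_0)^T · [...] = (-3.8)·(-0.6658) + (0.2)·(0.6856) = 2.6673.

Step 5 — scale by n: T² = 5 · 2.6673 = 13.3366.

T² ≈ 13.3366


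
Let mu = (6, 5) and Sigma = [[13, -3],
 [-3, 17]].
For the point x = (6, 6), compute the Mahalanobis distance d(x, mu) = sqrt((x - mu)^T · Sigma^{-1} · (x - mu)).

Step 1 — centre the observation: (x - mu) = (0, 1).

Step 2 — invert Sigma. det(Sigma) = 13·17 - (-3)² = 212.
  Sigma^{-1} = (1/det) · [[d, -b], [-b, a]] = [[0.0802, 0.0142],
 [0.0142, 0.0613]].

Step 3 — form the quadratic (x - mu)^T · Sigma^{-1} · (x - mu):
  Sigma^{-1} · (x - mu) = (0.0142, 0.0613).
  (x - mu)^T · [Sigma^{-1} · (x - mu)] = (0)·(0.0142) + (1)·(0.0613) = 0.0613.

Step 4 — take square root: d = √(0.0613) ≈ 0.2476.

d(x, mu) = √(0.0613) ≈ 0.2476


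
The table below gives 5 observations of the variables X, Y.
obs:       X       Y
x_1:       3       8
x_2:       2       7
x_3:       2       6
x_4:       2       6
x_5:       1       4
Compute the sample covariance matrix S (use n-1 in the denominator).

Step 1 — column means:
  mean(X) = (3 + 2 + 2 + 2 + 1) / 5 = 10/5 = 2
  mean(Y) = (8 + 7 + 6 + 6 + 4) / 5 = 31/5 = 6.2

Step 2 — sample covariance S[i,j] = (1/(n-1)) · Σ_k (x_{k,i} - mean_i) · (x_{k,j} - mean_j), with n-1 = 4.
  S[X,X] = ((1)·(1) + (0)·(0) + (0)·(0) + (0)·(0) + (-1)·(-1)) / 4 = 2/4 = 0.5
  S[X,Y] = ((1)·(1.8) + (0)·(0.8) + (0)·(-0.2) + (0)·(-0.2) + (-1)·(-2.2)) / 4 = 4/4 = 1
  S[Y,Y] = ((1.8)·(1.8) + (0.8)·(0.8) + (-0.2)·(-0.2) + (-0.2)·(-0.2) + (-2.2)·(-2.2)) / 4 = 8.8/4 = 2.2

S is symmetric (S[j,i] = S[i,j]). Assembling:

S = [[0.5, 1],
 [1, 2.2]]


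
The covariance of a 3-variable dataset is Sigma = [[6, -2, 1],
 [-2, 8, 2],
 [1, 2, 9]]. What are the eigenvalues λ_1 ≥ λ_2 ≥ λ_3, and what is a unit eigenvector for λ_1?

Step 1 — characteristic polynomial p(λ) = det(λI - Sigma) = λ³ - tr·λ² + c_1·λ - det, where tr = trace, c_1 = sum of the principal 2×2 minors, det = det(Sigma):
  tr = 6 + 8 + 9 = 23,
  c_1 = (6·8 - (-2)²) + (6·9 - (1)²) + (8·9 - (2)²) = 44 + 53 + 68 = 165,
  det = 6·(8·9 - (2)²) - (-2)·((-2)·9 - (2)·(1)) + (1)·((-2)·(2) - 8·(1)) = 6·(68) - (-2)·(-20) + (1)·(-12) = 356.
  So p(λ) = λ³ - 23λ² + 165λ - 356.
Step 2 — look for an integer root (rational root theorem: any rational root is an integer divisor of 356). Testing λ = 4:
  p(4) = 64 - 368 + 660 - 356 = 0  ✓
  Dividing out (λ - 4): p(λ) = (λ - 4)(λ² - 19λ + 89).
Step 3 — remaining eigenvalues from the quadratic λ² - 19λ + 89 = 0:
  Δ = 19² - 4·89 = 361 - 356 = 5,  λ = (19 ± √5)/2 = (19 ± 2.2361)/2 ≈ 10.618 or 8.382.
  Sorted: λ_1 = 10.618,  λ_2 = 8.382,  λ_3 = 4  (check: sum = 23 = tr ✓).

Step 4 — unit eigenvector for λ_1 ≈ 10.618: v spans the null space of (Sigma - λ_1 I), whose rows are
  r_1 = (-4.618, -2, 1),  r_2 = (-2, -2.618, 2),  r_3 = (1, 2, -1.618).
  v is orthogonal to every row, so take v ∝ r_1 × r_2 = ((-2)·(2) - (1)·(-2.618), (1)·(-2) - (-4.618)·(2), (-4.618)·(-2.618) - (-2)·(-2)) ≈ (-1.382, 7.2361, 8.0902).
  Rescale (multiply by -1 so the first nonzero entry is positive): u = (1.382, -7.2361, -8.0902).
  ||u|| = √((1.382)² + (-7.2361)² + (-8.0902)²) = √(119.7214) ≈ 10.9417,  v_1 = u/||u|| ≈ (0.1263, -0.6613, -0.7394) (||v_1|| = 1).

λ_1 = 10.618,  λ_2 = 8.382,  λ_3 = 4;  v_1 ≈ (0.1263, -0.6613, -0.7394)


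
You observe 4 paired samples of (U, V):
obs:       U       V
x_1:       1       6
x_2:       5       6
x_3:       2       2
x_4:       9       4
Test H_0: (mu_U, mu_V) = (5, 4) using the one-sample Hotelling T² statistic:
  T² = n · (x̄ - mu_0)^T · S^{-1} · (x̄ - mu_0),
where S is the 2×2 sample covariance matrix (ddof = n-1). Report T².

Step 1 — sample mean vector:
  mean(U) = (1 + 5 + 2 + 9) / 4 = 17/4 = 4.25
  mean(V) = (6 + 6 + 2 + 4) / 4 = 18/4 = 4.5
  x̄ = (4.25, 4.5),  deviation x̄ - mu_0 = (4.25, 4.5) - (5, 4) = (-0.75, 0.5).

Step 2 — sample covariance matrix, S[i,j] = (1/(n-1)) · Σ_k (x_{k,i} - mean_i) · (x_{k,j} - mean_j), divisor n-1 = 3:
  S[U,U] = ((-3.25)·(-3.25) + (0.75)·(0.75) + (-2.25)·(-2.25) + (4.75)·(4.75)) / 3 = 38.75/3 = 12.9167
  S[U,V] = ((-3.25)·(1.5) + (0.75)·(1.5) + (-2.25)·(-2.5) + (4.75)·(-0.5)) / 3 = -0.5/3 = -0.1667
  S[V,V] = ((1.5)·(1.5) + (1.5)·(1.5) + (-2.5)·(-2.5) + (-0.5)·(-0.5)) / 3 = 11/3 = 3.6667
  S = [[12.9167, -0.1667],
 [-0.1667, 3.6667]].

Step 3 — invert S. det(S) = 12.9167·3.6667 - (-0.1667)² = 47.3333.
  S^{-1} = (1/det) · [[d, -b], [-b, a]] = [[0.0775, 0.0035],
 [0.0035, 0.2729]].

Step 4 — quadratic form (x̄ - mu_0)^T · S^{-1} · (x̄ - mu_0):
  S^{-1} · (x̄ - mu_0) = (-0.0563, 0.1338),
  (x̄ - mu_0)^T · [...] = (-0.75)·(-0.0563) + (0.5)·(0.1338) = 0.1092.

Step 5 — scale by n: T² = 4 · 0.1092 = 0.4366.

T² ≈ 0.4366
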